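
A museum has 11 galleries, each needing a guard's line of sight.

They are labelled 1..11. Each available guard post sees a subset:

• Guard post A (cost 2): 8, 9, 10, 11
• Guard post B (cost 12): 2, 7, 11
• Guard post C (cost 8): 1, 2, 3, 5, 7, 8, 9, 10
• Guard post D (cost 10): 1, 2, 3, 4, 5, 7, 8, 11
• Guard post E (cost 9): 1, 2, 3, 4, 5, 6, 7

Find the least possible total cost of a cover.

A, E together cover every gallery (A ∪ E = {1, 2, 3, 4, 5, 6, 7, 8, 9, 10, 11}); total cost 2 + 9 = 11.
No covering selection has total cost below 11.

11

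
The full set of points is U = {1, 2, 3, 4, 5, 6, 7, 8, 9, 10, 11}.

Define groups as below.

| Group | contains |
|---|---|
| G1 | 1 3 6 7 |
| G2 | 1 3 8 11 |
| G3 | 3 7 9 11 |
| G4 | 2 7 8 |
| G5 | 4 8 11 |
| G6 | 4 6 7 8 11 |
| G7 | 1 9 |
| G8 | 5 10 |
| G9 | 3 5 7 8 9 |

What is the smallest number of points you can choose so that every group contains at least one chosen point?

4

H = {1, 5, 7, 8} meets every group (each contains at least one member of H), and |H| = 4.
No choice of 3 points meets every group, so 4 is the minimum.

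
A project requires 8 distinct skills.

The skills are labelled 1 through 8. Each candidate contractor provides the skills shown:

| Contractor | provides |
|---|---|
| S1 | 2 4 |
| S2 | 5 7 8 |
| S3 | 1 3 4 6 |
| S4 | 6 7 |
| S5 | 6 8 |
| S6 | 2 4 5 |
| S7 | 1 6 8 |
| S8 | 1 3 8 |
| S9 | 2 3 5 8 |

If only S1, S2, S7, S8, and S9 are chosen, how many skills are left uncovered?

0

Union of S1, S2, S7, S8, S9 = {1, 2, 3, 4, 5, 6, 7, 8} — that's every skill, so 0 are uncovered.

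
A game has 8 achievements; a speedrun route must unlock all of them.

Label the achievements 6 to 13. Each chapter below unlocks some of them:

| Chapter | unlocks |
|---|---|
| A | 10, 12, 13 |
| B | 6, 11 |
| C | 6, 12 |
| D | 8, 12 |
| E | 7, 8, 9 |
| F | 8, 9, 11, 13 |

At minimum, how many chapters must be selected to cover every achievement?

3

Take {A, B, E}. Their union is {6, 7, 8, 9, 10, 11, 12, 13}, which is all 8 achievements.
Only E contains 7, so E is forced; the remaining 5 achievements need at least 2 more chapters (each remaining chapter adds at most 3) — so at least 3 chapters are needed, and 3 is optimal.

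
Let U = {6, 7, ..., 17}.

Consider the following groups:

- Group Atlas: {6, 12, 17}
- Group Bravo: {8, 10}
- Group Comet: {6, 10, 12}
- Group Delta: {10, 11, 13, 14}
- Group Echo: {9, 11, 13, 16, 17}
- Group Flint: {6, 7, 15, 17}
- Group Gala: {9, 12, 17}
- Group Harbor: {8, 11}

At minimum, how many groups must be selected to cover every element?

Take {Atlas, Bravo, Delta, Echo, Flint}. Their union is {6, 7, 8, 9, 10, 11, 12, 13, 14, 15, 16, 17}, which is all 12 elements.
No 4 of the 8 groups cover everything (all 70 combinations miss at least one element), so 5 is optimal.

5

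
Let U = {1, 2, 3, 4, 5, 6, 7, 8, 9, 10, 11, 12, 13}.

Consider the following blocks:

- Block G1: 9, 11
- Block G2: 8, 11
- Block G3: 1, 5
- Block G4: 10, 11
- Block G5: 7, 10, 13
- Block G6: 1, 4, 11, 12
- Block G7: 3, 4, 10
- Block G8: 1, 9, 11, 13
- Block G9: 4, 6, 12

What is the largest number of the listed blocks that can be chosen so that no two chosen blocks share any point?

4

G1, G3, G5, G9 are pairwise disjoint (G1={9,11}; G3={1,5}; G5={7,10,13}; G9={4,6,12}).
Every remaining block overlaps one of these, and no 5 of the listed blocks are pairwise disjoint, so 4 is the maximum.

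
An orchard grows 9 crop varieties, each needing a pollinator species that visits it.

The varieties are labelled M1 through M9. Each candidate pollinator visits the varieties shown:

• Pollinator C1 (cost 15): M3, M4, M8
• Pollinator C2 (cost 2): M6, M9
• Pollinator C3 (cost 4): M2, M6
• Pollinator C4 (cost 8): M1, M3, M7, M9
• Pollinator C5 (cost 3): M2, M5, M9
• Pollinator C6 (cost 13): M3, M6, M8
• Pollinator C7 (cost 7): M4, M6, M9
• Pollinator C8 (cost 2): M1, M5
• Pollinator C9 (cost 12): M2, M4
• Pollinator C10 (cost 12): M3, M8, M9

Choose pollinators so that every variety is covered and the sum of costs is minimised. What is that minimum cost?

28

C1, C2, C4, C5 together cover every variety (C1 ∪ C2 ∪ C4 ∪ C5 = {M1, M2, M3, M4, M5, M6, M7, M8, M9}); total cost 15 + 2 + 8 + 3 = 28.
The greedy pick C2, C8, C5, C4, C7, C10 costs 34; no covering selection beats 28.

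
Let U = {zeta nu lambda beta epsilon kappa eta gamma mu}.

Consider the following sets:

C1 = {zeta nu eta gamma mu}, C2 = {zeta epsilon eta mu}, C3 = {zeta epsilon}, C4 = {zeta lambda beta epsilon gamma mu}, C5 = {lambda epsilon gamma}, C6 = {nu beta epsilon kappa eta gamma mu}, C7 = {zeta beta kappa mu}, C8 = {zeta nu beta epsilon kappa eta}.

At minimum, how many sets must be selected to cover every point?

C4 and C8 cover everything between them: the union {zeta, nu, lambda, beta, epsilon, kappa, eta, gamma, mu} is all of U.
No single set has all 9 points (the largest, C6, has 7), so 2 is optimal.

2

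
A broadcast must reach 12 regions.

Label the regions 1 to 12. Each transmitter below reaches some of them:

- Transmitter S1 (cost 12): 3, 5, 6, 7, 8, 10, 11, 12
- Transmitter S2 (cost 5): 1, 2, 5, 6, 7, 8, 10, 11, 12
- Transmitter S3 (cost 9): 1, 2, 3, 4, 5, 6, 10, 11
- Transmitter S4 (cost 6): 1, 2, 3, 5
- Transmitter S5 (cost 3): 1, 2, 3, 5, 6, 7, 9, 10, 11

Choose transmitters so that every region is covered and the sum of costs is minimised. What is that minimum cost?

17

S2, S3, S5 together cover every region (S2 ∪ S3 ∪ S5 = {1, 2, 3, 4, 5, 6, 7, 8, 9, 10, 11, 12}); total cost 5 + 9 + 3 = 17.
No covering selection has total cost below 17.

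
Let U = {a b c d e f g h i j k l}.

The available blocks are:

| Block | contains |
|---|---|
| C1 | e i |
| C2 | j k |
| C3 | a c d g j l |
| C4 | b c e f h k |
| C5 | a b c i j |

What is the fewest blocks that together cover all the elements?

3

Take {C3, C4, C5}. Their union is {a, b, c, d, e, f, g, h, i, j, k, l}, which is all 12 elements.
Only C3 contains d, so C3 is forced; the remaining 6 elements need at least 2 more blocks (each remaining block adds at most 5) — so at least 3 blocks are needed, and 3 is optimal.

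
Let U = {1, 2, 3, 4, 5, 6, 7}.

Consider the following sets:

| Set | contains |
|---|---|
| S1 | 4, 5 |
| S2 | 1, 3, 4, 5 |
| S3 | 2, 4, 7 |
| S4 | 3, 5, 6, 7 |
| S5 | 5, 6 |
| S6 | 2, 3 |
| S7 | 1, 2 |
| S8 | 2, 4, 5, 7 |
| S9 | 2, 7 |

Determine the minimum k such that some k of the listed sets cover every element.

Take {S2, S3, S4}. Their union is {1, 2, 3, 4, 5, 6, 7}, which is all 7 elements.
No 2 of the 9 sets cover everything (all 36 combinations miss at least one element), so 3 is optimal.

3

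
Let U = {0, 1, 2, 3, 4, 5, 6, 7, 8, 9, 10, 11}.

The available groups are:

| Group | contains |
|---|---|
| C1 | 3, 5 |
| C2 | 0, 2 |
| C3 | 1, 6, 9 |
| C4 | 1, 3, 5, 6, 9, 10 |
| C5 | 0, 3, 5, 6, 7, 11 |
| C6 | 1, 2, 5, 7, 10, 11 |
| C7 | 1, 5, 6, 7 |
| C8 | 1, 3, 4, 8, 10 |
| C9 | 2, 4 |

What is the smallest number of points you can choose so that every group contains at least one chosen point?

3

H = {1, 2, 3} meets every group (each contains at least one member of H), and |H| = 3.
The groups C1, C2, C3 are pairwise disjoint, so any hitting set needs a separate point for each — at least 3. Hence 3 is optimal.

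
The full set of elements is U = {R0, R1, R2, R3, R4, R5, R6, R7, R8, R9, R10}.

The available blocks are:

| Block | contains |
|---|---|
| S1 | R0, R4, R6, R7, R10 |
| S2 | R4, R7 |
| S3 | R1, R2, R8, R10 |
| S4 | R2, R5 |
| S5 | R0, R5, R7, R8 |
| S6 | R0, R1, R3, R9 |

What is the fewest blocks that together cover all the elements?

4

S1 and S4 and S5 and S6 together: S1 ∪ S4 ∪ S5 ∪ S6 = {R0, R1, R2, R3, R4, R5, R6, R7, R8, R9, R10} — every element is covered.
No 3 of the 6 blocks cover everything (all 20 combinations miss at least one element), so 4 is optimal.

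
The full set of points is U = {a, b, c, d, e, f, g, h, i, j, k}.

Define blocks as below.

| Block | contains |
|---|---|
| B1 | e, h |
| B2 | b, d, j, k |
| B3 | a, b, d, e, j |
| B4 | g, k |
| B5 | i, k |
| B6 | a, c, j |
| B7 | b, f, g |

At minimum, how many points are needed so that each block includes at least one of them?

4

The 4 points {e, f, j, k} hit every block.
The blocks B1, B5, B6, B7 are pairwise disjoint, so any hitting set needs a separate point for each — at least 4. Hence 4 is optimal.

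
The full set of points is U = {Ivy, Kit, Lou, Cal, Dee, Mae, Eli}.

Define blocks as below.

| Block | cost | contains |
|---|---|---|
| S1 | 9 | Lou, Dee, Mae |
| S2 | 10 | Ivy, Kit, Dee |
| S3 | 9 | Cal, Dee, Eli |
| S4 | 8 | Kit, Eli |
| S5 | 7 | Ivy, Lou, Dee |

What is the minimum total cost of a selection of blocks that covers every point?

S1, S2, S3 together cover every point (S1 ∪ S2 ∪ S3 = {Ivy, Kit, Lou, Cal, Dee, Mae, Eli}); total cost 9 + 10 + 9 = 28.
The greedy pick S5, S4, S1, S3 costs 33; no covering selection beats 28.

28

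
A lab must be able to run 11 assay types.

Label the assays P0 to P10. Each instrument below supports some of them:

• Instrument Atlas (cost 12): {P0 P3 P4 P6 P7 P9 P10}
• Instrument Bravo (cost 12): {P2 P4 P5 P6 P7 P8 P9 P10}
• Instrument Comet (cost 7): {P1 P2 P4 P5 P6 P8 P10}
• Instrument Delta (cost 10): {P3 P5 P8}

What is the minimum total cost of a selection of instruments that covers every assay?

Atlas, Comet together cover every assay (Atlas ∪ Comet = {P0, P1, P2, P3, P4, P5, P6, P7, P8, P9, P10}); total cost 12 + 7 = 19.
No covering selection has total cost below 19.

19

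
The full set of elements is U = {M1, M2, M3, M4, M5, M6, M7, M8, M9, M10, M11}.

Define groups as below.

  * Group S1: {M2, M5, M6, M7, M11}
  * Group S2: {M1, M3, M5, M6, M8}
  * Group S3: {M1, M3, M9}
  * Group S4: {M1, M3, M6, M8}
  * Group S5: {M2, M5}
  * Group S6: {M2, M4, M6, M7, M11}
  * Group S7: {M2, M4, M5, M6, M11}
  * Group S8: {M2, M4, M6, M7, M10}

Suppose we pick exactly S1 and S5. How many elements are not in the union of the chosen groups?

6

Union of S1, S5 = {M2, M5, M6, M7, M11}.
Not covered: M1, M3, M4, M8, M9, M10 — 6 elements.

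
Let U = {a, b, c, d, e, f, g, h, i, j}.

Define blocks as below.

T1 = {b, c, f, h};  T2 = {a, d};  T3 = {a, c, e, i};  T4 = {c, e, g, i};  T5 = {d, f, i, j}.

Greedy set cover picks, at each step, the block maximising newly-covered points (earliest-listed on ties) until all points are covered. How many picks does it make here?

Greedy: pick T1 (covers 4 new) → pick T3 (covers 3 new) → pick T5 (covers 2 new) → pick T4 (covers 1 new). Total picks: 4.

4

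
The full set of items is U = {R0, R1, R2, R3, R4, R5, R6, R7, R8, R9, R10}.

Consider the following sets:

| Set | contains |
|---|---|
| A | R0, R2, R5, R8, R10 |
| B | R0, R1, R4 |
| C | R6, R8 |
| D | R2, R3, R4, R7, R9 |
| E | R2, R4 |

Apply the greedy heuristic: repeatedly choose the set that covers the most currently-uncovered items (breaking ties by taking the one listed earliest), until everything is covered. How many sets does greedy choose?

Greedy: pick A (covers 5 new) → pick D (covers 4 new) → pick B (covers 1 new) → pick C (covers 1 new). Total picks: 4.

4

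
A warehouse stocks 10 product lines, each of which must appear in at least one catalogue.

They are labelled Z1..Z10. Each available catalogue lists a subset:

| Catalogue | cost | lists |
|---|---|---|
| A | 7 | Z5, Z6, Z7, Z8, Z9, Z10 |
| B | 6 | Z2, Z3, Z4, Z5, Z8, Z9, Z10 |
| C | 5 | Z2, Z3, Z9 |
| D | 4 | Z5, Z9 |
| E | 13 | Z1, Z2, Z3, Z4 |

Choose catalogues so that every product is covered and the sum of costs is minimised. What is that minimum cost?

A, E together cover every product (A ∪ E = {Z1, Z2, Z3, Z4, Z5, Z6, Z7, Z8, Z9, Z10}); total cost 7 + 13 = 20.
The greedy pick B, A, E costs 26; no covering selection beats 20.

20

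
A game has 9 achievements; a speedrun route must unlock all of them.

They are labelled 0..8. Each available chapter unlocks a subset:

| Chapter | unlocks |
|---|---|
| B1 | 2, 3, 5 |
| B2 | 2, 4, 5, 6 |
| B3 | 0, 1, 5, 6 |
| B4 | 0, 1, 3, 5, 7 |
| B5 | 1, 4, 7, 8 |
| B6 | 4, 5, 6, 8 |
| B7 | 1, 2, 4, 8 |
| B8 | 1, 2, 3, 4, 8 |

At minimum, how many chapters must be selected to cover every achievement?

B1 and B3 and B5 together: B1 ∪ B3 ∪ B5 = {0, 1, 2, 3, 4, 5, 6, 7, 8} — every achievement is covered.
No 2 of the 8 chapters cover everything (all 28 combinations miss at least one achievement), so 3 is optimal.

3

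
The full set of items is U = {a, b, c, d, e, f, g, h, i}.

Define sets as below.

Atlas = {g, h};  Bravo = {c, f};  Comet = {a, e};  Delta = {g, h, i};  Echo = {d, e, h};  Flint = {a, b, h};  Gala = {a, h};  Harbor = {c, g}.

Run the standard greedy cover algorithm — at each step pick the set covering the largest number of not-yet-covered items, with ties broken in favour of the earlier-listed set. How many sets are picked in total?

5

Greedy: pick Delta (covers 3 new) → pick Bravo (covers 2 new) → pick Comet (covers 2 new) → pick Echo (covers 1 new) → pick Flint (covers 1 new). Total picks: 5.
(The true minimum cover uses only 4 sets, so greedy is not optimal here.)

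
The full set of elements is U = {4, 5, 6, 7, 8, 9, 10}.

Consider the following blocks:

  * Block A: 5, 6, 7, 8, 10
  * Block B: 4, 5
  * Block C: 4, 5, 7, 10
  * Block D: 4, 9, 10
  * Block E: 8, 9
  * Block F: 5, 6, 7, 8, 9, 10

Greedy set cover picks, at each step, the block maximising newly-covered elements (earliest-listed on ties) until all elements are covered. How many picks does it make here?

2

Greedy: pick F (covers 6 new) → pick B (covers 1 new). Total picks: 2.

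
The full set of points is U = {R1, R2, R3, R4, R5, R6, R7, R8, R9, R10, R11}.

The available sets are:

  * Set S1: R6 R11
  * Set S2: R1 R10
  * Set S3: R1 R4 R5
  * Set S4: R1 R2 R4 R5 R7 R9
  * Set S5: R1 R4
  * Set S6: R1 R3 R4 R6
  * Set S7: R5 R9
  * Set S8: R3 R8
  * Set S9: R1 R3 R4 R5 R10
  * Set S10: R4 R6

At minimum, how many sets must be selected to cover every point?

S1 and S2 and S4 and S8 together: S1 ∪ S2 ∪ S4 ∪ S8 = {R1, R2, R3, R4, R5, R6, R7, R8, R9, R10, R11} — every point is covered.
Only S4 contains R2, so S4 is forced; the remaining 5 points need at least 3 more sets (each remaining set adds at most 2) — so at least 4 sets are needed, and 4 is optimal.

4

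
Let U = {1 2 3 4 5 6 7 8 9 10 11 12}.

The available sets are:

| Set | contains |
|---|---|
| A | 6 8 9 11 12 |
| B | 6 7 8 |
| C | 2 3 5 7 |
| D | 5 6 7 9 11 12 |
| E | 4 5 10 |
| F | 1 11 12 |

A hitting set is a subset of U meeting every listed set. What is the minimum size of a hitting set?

3

Take H = {5, 8, 11}. Each listed set contains at least one of these, so H is a hitting set of size 3.
The sets B, E, F are pairwise disjoint, so any hitting set needs a separate point for each — at least 3. Hence 3 is optimal.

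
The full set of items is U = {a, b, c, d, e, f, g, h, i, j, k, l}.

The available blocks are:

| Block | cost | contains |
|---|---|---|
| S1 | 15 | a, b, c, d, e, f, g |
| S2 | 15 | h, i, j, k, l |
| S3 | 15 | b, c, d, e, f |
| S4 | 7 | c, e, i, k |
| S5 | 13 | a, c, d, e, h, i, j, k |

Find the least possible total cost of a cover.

30

S1, S2 together cover every item (S1 ∪ S2 = {a, b, c, d, e, f, g, h, i, j, k, l}); total cost 15 + 15 = 30.
The greedy pick S5, S1, S2 costs 43; no covering selection beats 30.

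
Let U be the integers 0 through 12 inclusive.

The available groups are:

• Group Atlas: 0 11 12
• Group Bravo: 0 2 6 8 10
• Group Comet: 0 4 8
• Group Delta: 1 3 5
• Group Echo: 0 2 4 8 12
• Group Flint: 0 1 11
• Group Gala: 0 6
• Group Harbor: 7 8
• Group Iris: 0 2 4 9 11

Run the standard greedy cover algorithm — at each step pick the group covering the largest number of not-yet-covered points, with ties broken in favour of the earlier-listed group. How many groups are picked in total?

5

Greedy: pick Bravo (covers 5 new) → pick Delta (covers 3 new) → pick Iris (covers 3 new) → pick Atlas (covers 1 new) → pick Harbor (covers 1 new). Total picks: 5.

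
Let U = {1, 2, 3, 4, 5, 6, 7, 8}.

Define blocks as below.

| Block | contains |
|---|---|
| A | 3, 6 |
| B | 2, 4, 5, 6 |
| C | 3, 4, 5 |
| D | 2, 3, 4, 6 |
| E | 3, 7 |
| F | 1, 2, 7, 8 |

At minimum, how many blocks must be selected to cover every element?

Take {A, C, F}. Their union is {1, 2, 3, 4, 5, 6, 7, 8}, which is all 8 elements.
Only F contains 1, so F is forced; the remaining 4 elements need at least 2 more blocks (each remaining block adds at most 3) — so at least 3 blocks are needed, and 3 is optimal.

3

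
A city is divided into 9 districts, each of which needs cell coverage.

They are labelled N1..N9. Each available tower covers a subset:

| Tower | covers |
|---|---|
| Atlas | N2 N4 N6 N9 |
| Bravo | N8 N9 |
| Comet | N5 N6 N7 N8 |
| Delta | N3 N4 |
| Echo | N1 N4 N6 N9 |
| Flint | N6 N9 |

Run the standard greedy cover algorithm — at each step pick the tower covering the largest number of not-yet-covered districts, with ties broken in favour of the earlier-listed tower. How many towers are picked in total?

Greedy: pick Atlas (covers 4 new) → pick Comet (covers 3 new) → pick Delta (covers 1 new) → pick Echo (covers 1 new). Total picks: 4.

4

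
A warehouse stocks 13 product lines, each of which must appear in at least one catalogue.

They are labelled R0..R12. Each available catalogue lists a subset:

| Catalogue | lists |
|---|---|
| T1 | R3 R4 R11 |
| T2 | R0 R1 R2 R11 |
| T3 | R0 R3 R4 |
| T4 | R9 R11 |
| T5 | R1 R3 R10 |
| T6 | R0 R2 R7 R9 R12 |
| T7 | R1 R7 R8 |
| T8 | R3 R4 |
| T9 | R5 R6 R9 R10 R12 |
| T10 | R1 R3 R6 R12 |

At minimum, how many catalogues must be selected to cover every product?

Take {T2, T7, T8, T9}. Their union is {R0, R1, R2, R3, R4, R5, R6, R7, R8, R9, R10, R11, R12}, which is all 13 products.
No 3 of the 10 catalogues cover everything (all 120 combinations miss at least one product), so 4 is optimal.

4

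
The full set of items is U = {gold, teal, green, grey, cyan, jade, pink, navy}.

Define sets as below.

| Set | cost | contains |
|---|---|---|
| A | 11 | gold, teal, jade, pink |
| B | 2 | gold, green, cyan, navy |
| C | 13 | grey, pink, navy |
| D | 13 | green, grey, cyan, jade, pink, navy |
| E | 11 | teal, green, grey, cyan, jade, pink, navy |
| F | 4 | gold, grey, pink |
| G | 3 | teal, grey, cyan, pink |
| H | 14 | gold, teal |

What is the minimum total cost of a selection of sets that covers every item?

13

B, E together cover every item (B ∪ E = {gold, teal, green, grey, cyan, jade, pink, navy}); total cost 2 + 11 = 13.
The greedy pick B, G, A costs 16; no covering selection beats 13.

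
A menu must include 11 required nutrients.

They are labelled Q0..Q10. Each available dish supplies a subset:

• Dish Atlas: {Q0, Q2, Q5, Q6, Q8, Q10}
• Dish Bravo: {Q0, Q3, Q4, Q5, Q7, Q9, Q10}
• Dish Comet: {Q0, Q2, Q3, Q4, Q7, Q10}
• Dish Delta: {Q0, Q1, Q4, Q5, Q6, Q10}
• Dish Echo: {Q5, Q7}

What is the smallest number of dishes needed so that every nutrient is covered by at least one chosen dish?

3

Atlas and Bravo and Delta together: Atlas ∪ Bravo ∪ Delta = {Q0, Q1, Q2, Q3, Q4, Q5, Q6, Q7, Q8, Q9, Q10} — every nutrient is covered.
Only Delta contains Q1, so Delta is forced; the remaining 5 nutrients need at least 2 more dishes (each remaining dish adds at most 3) — so at least 3 dishes are needed, and 3 is optimal.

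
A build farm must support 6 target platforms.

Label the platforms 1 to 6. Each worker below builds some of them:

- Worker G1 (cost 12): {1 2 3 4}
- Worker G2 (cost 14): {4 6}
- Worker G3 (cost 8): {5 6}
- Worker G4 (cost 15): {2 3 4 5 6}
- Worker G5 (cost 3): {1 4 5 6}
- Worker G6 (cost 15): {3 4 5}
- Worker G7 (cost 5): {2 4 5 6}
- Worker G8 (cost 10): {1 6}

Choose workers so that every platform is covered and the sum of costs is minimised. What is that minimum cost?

G1, G5 together cover every platform (G1 ∪ G5 = {1, 2, 3, 4, 5, 6}); total cost 12 + 3 = 15.
The greedy pick G5, G7, G1 costs 20; no covering selection beats 15.

15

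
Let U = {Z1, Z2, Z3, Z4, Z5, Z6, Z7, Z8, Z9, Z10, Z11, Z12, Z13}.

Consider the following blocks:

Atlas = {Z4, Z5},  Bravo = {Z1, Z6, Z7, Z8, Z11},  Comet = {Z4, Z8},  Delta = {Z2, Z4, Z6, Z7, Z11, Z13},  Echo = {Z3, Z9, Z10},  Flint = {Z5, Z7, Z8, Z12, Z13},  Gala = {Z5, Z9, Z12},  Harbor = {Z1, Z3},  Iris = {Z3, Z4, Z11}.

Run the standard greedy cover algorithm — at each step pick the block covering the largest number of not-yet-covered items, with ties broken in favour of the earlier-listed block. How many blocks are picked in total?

4

Greedy: pick Delta (covers 6 new) → pick Echo (covers 3 new) → pick Flint (covers 3 new) → pick Bravo (covers 1 new). Total picks: 4.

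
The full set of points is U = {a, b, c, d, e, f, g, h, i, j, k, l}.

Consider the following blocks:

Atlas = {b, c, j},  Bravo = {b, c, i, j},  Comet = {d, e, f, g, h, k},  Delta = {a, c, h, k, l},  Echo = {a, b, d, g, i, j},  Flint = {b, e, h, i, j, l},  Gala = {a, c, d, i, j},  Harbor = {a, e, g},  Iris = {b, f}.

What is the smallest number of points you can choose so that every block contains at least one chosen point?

3

The 3 points {a, f, j} hit every block.
No choice of 2 points meets every block, so 3 is the minimum.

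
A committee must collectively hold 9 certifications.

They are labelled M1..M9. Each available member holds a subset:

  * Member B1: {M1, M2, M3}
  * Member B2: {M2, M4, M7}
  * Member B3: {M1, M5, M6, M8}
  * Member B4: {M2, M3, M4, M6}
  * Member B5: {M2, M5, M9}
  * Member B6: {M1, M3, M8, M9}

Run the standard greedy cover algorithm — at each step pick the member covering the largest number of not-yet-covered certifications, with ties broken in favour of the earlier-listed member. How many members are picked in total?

Greedy: pick B3 (covers 4 new) → pick B2 (covers 3 new) → pick B6 (covers 2 new). Total picks: 3.

3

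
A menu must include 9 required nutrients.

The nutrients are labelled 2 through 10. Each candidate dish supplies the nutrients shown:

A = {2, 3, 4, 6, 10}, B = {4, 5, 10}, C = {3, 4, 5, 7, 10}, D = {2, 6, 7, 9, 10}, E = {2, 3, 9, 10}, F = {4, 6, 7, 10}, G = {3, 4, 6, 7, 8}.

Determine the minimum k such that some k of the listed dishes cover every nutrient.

Take {C, D, G}. Their union is {2, 3, 4, 5, 6, 7, 8, 9, 10}, which is all 9 nutrients.
Only G contains 8, so G is forced; the remaining 4 nutrients need at least 2 more dishes (each remaining dish adds at most 3) — so at least 3 dishes are needed, and 3 is optimal.

3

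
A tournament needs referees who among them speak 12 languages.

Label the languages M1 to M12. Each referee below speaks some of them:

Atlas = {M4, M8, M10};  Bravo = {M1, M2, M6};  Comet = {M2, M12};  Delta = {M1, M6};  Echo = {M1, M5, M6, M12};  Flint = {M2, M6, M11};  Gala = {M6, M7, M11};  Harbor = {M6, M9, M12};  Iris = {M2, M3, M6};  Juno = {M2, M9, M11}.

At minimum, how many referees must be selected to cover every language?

5

Atlas and Echo and Gala and Iris and Juno together: Atlas ∪ Echo ∪ Gala ∪ Iris ∪ Juno = {M1, M2, M3, M4, M5, M6, M7, M8, M9, M10, M11, M12} — every language is covered.
No 4 of the 10 referees cover everything (all 210 combinations miss at least one language), so 5 is optimal.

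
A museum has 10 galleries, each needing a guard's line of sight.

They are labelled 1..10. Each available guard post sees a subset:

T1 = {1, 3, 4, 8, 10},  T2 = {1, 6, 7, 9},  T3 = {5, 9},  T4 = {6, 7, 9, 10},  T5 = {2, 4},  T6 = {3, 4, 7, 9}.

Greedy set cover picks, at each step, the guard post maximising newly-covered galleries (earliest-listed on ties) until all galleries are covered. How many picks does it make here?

4

Greedy: pick T1 (covers 5 new) → pick T2 (covers 3 new) → pick T3 (covers 1 new) → pick T5 (covers 1 new). Total picks: 4.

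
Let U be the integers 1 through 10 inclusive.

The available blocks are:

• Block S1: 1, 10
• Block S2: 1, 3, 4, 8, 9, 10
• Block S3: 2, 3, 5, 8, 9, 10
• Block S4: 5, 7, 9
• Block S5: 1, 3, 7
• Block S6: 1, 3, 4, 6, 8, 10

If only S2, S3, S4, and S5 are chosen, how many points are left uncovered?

1

Union of S2, S3, S4, S5 = {1, 2, 3, 4, 5, 7, 8, 9, 10}.
Not covered: 6 — 1 point.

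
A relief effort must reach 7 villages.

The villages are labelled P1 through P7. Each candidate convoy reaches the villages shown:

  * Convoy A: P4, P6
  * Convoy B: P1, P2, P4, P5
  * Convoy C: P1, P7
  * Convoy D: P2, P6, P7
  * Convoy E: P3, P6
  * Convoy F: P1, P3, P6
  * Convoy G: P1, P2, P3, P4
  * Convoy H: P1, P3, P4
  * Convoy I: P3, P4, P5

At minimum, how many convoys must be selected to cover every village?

3

Take {B, C, E}. Their union is {P1, P2, P3, P4, P5, P6, P7}, which is all 7 villages.
No 2 of the 9 convoys cover everything (all 36 combinations miss at least one village), so 3 is optimal.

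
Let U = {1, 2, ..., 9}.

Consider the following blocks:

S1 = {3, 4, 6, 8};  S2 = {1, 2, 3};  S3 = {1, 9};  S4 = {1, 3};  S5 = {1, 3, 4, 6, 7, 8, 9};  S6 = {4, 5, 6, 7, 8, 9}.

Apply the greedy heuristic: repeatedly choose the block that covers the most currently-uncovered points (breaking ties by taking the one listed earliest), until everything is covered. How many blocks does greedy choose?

Greedy: pick S5 (covers 7 new) → pick S2 (covers 1 new) → pick S6 (covers 1 new). Total picks: 3.
(The true minimum cover uses only 2 blocks, so greedy is not optimal here.)

3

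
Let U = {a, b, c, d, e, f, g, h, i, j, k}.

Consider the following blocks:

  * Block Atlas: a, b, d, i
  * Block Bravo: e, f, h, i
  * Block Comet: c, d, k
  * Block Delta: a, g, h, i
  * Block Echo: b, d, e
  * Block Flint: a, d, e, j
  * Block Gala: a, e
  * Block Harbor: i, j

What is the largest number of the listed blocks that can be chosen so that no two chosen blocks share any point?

3

Comet, Gala, Harbor are pairwise disjoint (Comet={c,d,k}; Gala={a,e}; Harbor={i,j}).
Every remaining block overlaps one of these, and no 4 of the listed blocks are pairwise disjoint, so 3 is the maximum.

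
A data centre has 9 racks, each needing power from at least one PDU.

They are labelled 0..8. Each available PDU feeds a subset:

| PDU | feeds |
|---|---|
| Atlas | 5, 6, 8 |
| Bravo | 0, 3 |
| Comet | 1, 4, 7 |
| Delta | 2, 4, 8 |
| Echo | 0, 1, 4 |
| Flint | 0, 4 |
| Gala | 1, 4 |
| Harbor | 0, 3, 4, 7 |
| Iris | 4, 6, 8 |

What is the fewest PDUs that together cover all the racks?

Take {Atlas, Bravo, Comet, Delta}. Their union is {0, 1, 2, 3, 4, 5, 6, 7, 8}, which is all 9 racks.
No 3 of the 9 PDUs cover everything (all 84 combinations miss at least one rack), so 4 is optimal.

4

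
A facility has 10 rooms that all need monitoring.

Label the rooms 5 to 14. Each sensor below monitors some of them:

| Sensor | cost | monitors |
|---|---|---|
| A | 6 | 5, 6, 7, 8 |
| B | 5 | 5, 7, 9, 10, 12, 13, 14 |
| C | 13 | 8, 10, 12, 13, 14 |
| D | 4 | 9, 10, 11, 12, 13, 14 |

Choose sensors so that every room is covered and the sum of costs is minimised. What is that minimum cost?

A, D together cover every room (A ∪ D = {5, 6, 7, 8, 9, 10, 11, 12, 13, 14}); total cost 6 + 4 = 10.
No covering selection has total cost below 10.

10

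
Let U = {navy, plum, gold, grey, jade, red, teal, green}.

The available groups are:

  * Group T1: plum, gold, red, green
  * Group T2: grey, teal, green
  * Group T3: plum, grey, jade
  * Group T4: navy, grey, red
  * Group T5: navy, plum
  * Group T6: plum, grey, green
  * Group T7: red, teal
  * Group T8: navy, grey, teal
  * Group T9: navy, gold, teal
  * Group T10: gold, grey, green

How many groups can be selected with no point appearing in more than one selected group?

3

T5, T7, T10 are pairwise disjoint (T5={navy,plum}; T7={red,teal}; T10={gold,grey,green}).
Every remaining group overlaps one of these, and no 4 of the listed groups are pairwise disjoint, so 3 is the maximum.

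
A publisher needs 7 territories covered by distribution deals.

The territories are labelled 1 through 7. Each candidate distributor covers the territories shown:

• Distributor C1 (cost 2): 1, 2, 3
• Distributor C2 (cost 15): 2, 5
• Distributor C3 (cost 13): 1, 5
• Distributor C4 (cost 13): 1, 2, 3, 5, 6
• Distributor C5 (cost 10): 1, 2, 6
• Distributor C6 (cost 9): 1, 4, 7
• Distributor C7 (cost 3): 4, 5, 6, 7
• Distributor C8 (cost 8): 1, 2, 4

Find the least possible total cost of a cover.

5

C1, C7 together cover every territory (C1 ∪ C7 = {1, 2, 3, 4, 5, 6, 7}); total cost 2 + 3 = 5.
No covering selection has total cost below 5.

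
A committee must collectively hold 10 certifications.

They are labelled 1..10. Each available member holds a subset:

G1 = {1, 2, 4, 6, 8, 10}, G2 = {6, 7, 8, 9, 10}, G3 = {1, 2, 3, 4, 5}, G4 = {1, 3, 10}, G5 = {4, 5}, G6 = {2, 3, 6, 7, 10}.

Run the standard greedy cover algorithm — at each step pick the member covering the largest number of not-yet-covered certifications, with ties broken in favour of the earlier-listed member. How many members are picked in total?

Greedy: pick G1 (covers 6 new) → pick G2 (covers 2 new) → pick G3 (covers 2 new). Total picks: 3.
(The true minimum cover uses only 2 members, so greedy is not optimal here.)

3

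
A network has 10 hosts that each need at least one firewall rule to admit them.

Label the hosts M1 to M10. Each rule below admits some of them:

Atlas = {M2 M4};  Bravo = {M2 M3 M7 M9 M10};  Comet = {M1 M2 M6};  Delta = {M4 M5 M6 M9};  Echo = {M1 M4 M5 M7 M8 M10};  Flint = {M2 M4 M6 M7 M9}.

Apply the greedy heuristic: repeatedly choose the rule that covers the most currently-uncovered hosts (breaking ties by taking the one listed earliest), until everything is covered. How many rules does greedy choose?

Greedy: pick Echo (covers 6 new) → pick Bravo (covers 3 new) → pick Comet (covers 1 new). Total picks: 3.

3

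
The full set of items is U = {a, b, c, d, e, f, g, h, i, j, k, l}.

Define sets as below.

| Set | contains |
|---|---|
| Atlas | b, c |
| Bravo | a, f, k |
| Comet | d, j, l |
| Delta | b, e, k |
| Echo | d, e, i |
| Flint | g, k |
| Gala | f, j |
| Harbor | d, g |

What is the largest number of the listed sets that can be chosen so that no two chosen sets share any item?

4

Atlas, Echo, Flint, Gala are pairwise disjoint (Atlas={b,c}; Echo={d,e,i}; Flint={g,k}; Gala={f,j}).
Every remaining set overlaps one of these, and no 5 of the listed sets are pairwise disjoint, so 4 is the maximum.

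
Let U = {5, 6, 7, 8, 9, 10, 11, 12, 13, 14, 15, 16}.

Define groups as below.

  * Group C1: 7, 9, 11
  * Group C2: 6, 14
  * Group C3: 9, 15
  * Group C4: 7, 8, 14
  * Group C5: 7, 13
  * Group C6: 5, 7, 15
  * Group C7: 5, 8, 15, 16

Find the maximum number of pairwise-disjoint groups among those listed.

3

C2, C3, C5 are pairwise disjoint (C2={6,14}; C3={9,15}; C5={7,13}).
Every remaining group overlaps one of these, and no 4 of the listed groups are pairwise disjoint, so 3 is the maximum.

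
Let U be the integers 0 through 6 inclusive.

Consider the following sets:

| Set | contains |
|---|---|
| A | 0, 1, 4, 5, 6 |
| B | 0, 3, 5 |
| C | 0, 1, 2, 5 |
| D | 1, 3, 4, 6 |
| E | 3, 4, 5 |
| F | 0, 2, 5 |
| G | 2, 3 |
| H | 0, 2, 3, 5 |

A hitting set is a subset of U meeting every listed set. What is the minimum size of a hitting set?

2

Take T = {3, 5}. Each listed set contains at least one of these, so T is a hitting set of size 2.
The sets A, G are pairwise disjoint, so any hitting set needs a separate item for each — at least 2. Hence 2 is optimal.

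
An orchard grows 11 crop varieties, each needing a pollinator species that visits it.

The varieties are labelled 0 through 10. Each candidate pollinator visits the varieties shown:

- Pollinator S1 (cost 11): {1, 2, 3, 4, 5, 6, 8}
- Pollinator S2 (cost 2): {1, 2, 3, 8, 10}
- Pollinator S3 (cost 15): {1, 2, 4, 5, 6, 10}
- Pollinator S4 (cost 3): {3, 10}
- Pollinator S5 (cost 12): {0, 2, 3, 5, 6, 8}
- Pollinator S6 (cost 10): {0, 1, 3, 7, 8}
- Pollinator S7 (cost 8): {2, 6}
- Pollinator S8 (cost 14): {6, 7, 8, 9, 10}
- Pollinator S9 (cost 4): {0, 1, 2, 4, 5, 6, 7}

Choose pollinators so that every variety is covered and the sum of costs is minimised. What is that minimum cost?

20

S2, S8, S9 together cover every variety (S2 ∪ S8 ∪ S9 = {0, 1, 2, 3, 4, 5, 6, 7, 8, 9, 10}); total cost 2 + 14 + 4 = 20.
No covering selection has total cost below 20.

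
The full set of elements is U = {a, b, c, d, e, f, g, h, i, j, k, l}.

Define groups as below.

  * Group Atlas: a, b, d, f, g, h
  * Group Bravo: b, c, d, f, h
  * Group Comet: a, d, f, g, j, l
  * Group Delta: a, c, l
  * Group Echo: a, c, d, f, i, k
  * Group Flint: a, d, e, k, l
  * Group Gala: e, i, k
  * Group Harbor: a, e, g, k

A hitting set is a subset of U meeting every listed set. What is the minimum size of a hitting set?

The 3 elements {a, h, k} hit every group.
No choice of 2 elements meets every group, so 3 is the minimum.

3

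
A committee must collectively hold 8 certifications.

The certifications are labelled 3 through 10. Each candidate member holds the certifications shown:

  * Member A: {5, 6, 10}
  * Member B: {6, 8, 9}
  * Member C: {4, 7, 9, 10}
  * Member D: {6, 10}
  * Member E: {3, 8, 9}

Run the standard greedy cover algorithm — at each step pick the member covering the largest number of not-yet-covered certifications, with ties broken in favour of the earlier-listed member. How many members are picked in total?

3

Greedy: pick C (covers 4 new) → pick A (covers 2 new) → pick E (covers 2 new). Total picks: 3.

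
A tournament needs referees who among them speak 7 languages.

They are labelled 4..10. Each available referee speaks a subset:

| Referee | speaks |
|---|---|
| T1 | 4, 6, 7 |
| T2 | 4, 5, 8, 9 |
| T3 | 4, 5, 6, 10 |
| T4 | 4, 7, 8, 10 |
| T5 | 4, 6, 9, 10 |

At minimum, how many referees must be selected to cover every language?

3

T2 and T3 and T4 together: T2 ∪ T3 ∪ T4 = {4, 5, 6, 7, 8, 9, 10} — every language is covered.
No 2 of the 5 referees cover everything (all 10 combinations miss at least one language), so 3 is optimal.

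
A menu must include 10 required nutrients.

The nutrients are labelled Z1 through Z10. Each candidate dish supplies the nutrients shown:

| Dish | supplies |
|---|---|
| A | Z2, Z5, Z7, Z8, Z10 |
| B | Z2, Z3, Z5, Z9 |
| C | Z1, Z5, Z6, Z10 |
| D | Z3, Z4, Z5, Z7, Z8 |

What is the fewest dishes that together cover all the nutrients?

3

B and C and D together: B ∪ C ∪ D = {Z1, Z2, Z3, Z4, Z5, Z6, Z7, Z8, Z9, Z10} — every nutrient is covered.
Only C contains Z1, so C is forced; the remaining 6 nutrients need at least 2 more dishes (each remaining dish adds at most 4) — so at least 3 dishes are needed, and 3 is optimal.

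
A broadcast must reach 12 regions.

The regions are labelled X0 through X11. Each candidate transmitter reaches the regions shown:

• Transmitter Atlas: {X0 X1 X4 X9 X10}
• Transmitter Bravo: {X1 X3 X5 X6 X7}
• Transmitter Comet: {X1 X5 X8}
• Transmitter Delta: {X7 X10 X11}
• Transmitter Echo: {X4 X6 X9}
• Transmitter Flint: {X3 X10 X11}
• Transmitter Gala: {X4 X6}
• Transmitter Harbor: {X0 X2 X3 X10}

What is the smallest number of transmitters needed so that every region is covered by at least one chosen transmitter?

Comet and Delta and Echo and Harbor together: Comet ∪ Delta ∪ Echo ∪ Harbor = {X0, X1, X2, X3, X4, X5, X6, X7, X8, X9, X10, X11} — every region is covered.
Only Comet contains X8, so Comet is forced; the remaining 9 regions need at least 3 more transmitters (each remaining transmitter adds at most 4) — so at least 4 transmitters are needed, and 4 is optimal.

4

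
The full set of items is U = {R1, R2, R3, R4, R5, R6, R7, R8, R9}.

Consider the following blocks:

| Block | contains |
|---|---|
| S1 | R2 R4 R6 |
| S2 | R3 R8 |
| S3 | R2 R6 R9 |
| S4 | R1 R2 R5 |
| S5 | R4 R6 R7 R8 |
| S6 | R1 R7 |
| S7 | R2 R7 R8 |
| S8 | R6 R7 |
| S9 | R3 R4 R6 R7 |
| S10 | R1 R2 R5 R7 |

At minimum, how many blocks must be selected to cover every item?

4

Take {S2, S3, S9, S10}. Their union is {R1, R2, R3, R4, R5, R6, R7, R8, R9}, which is all 9 items.
No 3 of the 10 blocks cover everything (all 120 combinations miss at least one item), so 4 is optimal.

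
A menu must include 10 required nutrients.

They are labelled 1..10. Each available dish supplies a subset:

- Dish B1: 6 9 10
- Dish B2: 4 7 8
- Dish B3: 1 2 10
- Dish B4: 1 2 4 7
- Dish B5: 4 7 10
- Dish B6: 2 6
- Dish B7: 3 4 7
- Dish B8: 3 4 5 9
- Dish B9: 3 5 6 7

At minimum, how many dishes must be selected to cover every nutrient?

4

B1 and B2 and B4 and B9 together: B1 ∪ B2 ∪ B4 ∪ B9 = {1, 2, 3, 4, 5, 6, 7, 8, 9, 10} — every nutrient is covered.
Only B2 contains 8, so B2 is forced; the remaining 7 nutrients need at least 3 more dishes (each remaining dish adds at most 3) — so at least 4 dishes are needed, and 4 is optimal.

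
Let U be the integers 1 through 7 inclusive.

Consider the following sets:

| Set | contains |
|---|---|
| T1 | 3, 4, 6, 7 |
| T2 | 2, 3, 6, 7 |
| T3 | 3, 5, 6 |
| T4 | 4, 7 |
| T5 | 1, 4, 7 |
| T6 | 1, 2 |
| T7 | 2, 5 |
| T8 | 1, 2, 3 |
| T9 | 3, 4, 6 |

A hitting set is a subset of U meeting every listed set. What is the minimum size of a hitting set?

H = {2, 6, 7} meets every set (each contains at least one member of H), and |H| = 3.
The sets T3, T4, T6 are pairwise disjoint, so any hitting set needs a separate element for each — at least 3. Hence 3 is optimal.

3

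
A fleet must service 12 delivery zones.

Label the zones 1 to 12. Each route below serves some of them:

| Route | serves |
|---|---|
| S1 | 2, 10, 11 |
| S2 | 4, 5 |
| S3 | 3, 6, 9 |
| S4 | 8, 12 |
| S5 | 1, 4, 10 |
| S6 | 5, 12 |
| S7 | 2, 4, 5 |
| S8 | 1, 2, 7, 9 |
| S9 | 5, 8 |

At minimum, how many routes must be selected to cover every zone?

S1 and S2 and S3 and S4 and S8 together: S1 ∪ S2 ∪ S3 ∪ S4 ∪ S8 = {1, 2, 3, 4, 5, 6, 7, 8, 9, 10, 11, 12} — every zone is covered.
Only S8 contains 7, so S8 is forced; the remaining 8 zones need at least 4 more routes (each remaining route adds at most 2) — so at least 5 routes are needed, and 5 is optimal.

5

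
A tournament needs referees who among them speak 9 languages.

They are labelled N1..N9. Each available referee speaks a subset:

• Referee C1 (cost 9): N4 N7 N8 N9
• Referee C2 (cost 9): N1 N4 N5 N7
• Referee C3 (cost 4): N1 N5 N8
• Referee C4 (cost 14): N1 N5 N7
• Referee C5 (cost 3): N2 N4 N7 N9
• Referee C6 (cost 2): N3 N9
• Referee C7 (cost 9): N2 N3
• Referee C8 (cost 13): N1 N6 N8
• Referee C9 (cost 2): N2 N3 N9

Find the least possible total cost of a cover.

22

C3, C5, C8, C9 together cover every language (C3 ∪ C5 ∪ C8 ∪ C9 = {N1, N2, N3, N4, N5, N6, N7, N8, N9}); total cost 4 + 3 + 13 + 2 = 22.
No covering selection has total cost below 22.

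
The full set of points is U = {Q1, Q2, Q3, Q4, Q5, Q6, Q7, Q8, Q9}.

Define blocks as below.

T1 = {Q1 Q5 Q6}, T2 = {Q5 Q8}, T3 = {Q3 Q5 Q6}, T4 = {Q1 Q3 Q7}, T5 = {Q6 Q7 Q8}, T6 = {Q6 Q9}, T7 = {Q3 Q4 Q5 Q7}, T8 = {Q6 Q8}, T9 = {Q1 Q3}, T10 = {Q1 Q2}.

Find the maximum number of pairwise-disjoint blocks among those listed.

T6, T7, T10 are pairwise disjoint (T6={Q6,Q9}; T7={Q3,Q4,Q5,Q7}; T10={Q1,Q2}).
Every remaining block overlaps one of these, and no 4 of the listed blocks are pairwise disjoint, so 3 is the maximum.

3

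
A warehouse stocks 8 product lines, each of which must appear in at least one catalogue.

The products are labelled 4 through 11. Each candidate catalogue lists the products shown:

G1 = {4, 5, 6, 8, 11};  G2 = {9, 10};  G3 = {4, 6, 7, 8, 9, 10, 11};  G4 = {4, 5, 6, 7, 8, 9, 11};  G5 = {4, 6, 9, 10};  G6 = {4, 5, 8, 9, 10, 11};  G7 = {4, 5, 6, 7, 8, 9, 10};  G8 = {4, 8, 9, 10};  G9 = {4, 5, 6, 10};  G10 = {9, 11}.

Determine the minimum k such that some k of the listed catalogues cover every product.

Take {G3, G6}. Their union is {4, 5, 6, 7, 8, 9, 10, 11}, which is all 8 products.
No single catalogue has all 8 products (the largest, G3, has 7), so 2 is optimal.

2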